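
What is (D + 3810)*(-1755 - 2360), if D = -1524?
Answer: -9406890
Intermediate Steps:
(D + 3810)*(-1755 - 2360) = (-1524 + 3810)*(-1755 - 2360) = 2286*(-4115) = -9406890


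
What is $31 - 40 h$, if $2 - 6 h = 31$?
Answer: $\frac{673}{3} \approx 224.33$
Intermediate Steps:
$h = - \frac{29}{6}$ ($h = \frac{1}{3} - \frac{31}{6} = - \frac{29}{6} \approx -4.8333$)
$31 - 40 h = 31 - - \frac{580}{3} = 31 + \frac{580}{3} = \frac{673}{3}$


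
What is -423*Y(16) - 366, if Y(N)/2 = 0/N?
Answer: -366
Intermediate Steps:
Y(N) = 0 (Y(N) = 2*(0/N) = 2*0 = 0)
-423*Y(16) - 366 = -423*0 - 366 = 0 - 366 = -366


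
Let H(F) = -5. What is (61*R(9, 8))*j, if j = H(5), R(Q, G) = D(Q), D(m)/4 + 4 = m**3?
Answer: -884500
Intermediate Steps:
D(m) = -16 + 4*m**3
R(Q, G) = -16 + 4*Q**3
j = -5
(61*R(9, 8))*j = (61*(-16 + 4*9**3))*(-5) = (61*(-16 + 4*729))*(-5) = (61*(-16 + 2916))*(-5) = (61*2900)*(-5) = 176900*(-5) = -884500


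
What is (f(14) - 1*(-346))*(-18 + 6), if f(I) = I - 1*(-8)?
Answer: -4416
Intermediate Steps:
f(I) = 8 + I (f(I) = I + 8 = 8 + I)
(f(14) - 1*(-346))*(-18 + 6) = ((8 + 14) - 1*(-346))*(-18 + 6) = (22 + 346)*(-12) = 368*(-12) = -4416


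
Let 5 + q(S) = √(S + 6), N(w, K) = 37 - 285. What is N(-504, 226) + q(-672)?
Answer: -253 + 3*I*√74 ≈ -253.0 + 25.807*I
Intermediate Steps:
N(w, K) = -248
q(S) = -5 + √(6 + S) (q(S) = -5 + √(S + 6) = -5 + √(6 + S))
N(-504, 226) + q(-672) = -248 + (-5 + √(6 - 672)) = -248 + (-5 + √(-666)) = -248 + (-5 + 3*I*√74) = -253 + 3*I*√74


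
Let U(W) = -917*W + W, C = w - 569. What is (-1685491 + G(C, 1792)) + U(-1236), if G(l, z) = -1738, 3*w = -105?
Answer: -555053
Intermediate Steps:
w = -35 (w = (⅓)*(-105) = -35)
C = -604 (C = -35 - 569 = -604)
U(W) = -916*W
(-1685491 + G(C, 1792)) + U(-1236) = (-1685491 - 1738) - 916*(-1236) = -1687229 + 1132176 = -555053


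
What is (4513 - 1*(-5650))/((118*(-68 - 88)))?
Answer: -10163/18408 ≈ -0.55210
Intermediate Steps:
(4513 - 1*(-5650))/((118*(-68 - 88))) = (4513 + 5650)/((118*(-156))) = 10163/(-18408) = 10163*(-1/18408) = -10163/18408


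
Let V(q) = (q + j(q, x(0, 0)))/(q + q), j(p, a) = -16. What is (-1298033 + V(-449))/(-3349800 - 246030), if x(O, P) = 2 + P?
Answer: 1165633169/3229055340 ≈ 0.36098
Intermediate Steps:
V(q) = (-16 + q)/(2*q) (V(q) = (q - 16)/(q + q) = (-16 + q)/((2*q)) = (-16 + q)*(1/(2*q)) = (-16 + q)/(2*q))
(-1298033 + V(-449))/(-3349800 - 246030) = (-1298033 + (1/2)*(-16 - 449)/(-449))/(-3349800 - 246030) = (-1298033 + (1/2)*(-1/449)*(-465))/(-3595830) = (-1298033 + 465/898)*(-1/3595830) = -1165633169/898*(-1/3595830) = 1165633169/3229055340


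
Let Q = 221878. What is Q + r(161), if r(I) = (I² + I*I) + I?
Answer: 273881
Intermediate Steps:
r(I) = I + 2*I² (r(I) = (I² + I²) + I = 2*I² + I = I + 2*I²)
Q + r(161) = 221878 + 161*(1 + 2*161) = 221878 + 161*(1 + 322) = 221878 + 161*323 = 221878 + 52003 = 273881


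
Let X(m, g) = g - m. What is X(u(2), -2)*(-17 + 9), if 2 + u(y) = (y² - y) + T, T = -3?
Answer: -8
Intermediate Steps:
u(y) = -5 + y² - y (u(y) = -2 + ((y² - y) - 3) = -2 + (-3 + y² - y) = -5 + y² - y)
X(u(2), -2)*(-17 + 9) = (-2 - (-5 + 2² - 1*2))*(-17 + 9) = (-2 - (-5 + 4 - 2))*(-8) = (-2 - 1*(-3))*(-8) = (-2 + 3)*(-8) = 1*(-8) = -8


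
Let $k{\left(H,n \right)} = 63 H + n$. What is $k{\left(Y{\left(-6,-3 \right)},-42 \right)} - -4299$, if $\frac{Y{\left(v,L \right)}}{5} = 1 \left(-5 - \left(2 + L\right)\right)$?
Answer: $2997$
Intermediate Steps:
$Y{\left(v,L \right)} = -35 - 5 L$ ($Y{\left(v,L \right)} = 5 \cdot 1 \left(-5 - \left(2 + L\right)\right) = 5 \cdot 1 \left(-7 - L\right) = 5 \left(-7 - L\right) = -35 - 5 L$)
$k{\left(H,n \right)} = n + 63 H$
$k{\left(Y{\left(-6,-3 \right)},-42 \right)} - -4299 = \left(-42 + 63 \left(-35 - -15\right)\right) - -4299 = \left(-42 + 63 \left(-35 + 15\right)\right) + 4299 = \left(-42 + 63 \left(-20\right)\right) + 4299 = \left(-42 - 1260\right) + 4299 = -1302 + 4299 = 2997$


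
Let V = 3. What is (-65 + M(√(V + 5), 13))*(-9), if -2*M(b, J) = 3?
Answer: 1197/2 ≈ 598.50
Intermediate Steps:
M(b, J) = -3/2 (M(b, J) = -½*3 = -3/2)
(-65 + M(√(V + 5), 13))*(-9) = (-65 - 3/2)*(-9) = -133/2*(-9) = 1197/2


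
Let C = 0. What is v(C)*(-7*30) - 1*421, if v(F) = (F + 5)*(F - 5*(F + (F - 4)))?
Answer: -21421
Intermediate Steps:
v(F) = (5 + F)*(20 - 9*F) (v(F) = (5 + F)*(F - 5*(F + (-4 + F))) = (5 + F)*(F - 5*(-4 + 2*F)) = (5 + F)*(F + (20 - 10*F)) = (5 + F)*(20 - 9*F))
v(C)*(-7*30) - 1*421 = (100 - 25*0 - 9*0**2)*(-7*30) - 1*421 = (100 + 0 - 9*0)*(-210) - 421 = (100 + 0 + 0)*(-210) - 421 = 100*(-210) - 421 = -21000 - 421 = -21421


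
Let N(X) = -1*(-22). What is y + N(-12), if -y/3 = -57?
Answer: 193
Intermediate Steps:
y = 171 (y = -3*(-57) = 171)
N(X) = 22
y + N(-12) = 171 + 22 = 193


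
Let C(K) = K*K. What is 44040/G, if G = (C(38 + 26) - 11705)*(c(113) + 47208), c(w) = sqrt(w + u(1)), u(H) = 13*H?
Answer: -16500320/134582384167 + 7340*sqrt(14)/942076689169 ≈ -0.00012257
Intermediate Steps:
C(K) = K**2
c(w) = sqrt(13 + w) (c(w) = sqrt(w + 13*1) = sqrt(w + 13) = sqrt(13 + w))
G = -359205672 - 22827*sqrt(14) (G = ((38 + 26)**2 - 11705)*(sqrt(13 + 113) + 47208) = (64**2 - 11705)*(sqrt(126) + 47208) = (4096 - 11705)*(3*sqrt(14) + 47208) = -7609*(47208 + 3*sqrt(14)) = -359205672 - 22827*sqrt(14) ≈ -3.5929e+8)
44040/G = 44040/(-359205672 - 22827*sqrt(14))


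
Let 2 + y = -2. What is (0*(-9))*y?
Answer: 0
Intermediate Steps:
y = -4 (y = -2 - 2 = -4)
(0*(-9))*y = (0*(-9))*(-4) = 0*(-4) = 0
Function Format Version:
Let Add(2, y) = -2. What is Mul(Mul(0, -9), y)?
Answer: 0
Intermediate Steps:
y = -4 (y = Add(-2, -2) = -4)
Mul(Mul(0, -9), y) = Mul(Mul(0, -9), -4) = Mul(0, -4) = 0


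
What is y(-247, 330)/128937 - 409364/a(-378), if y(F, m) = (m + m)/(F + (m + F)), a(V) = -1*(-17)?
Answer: -721356270531/29956363 ≈ -24080.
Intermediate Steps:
a(V) = 17
y(F, m) = 2*m/(m + 2*F) (y(F, m) = (2*m)/(F + (F + m)) = (2*m)/(m + 2*F) = 2*m/(m + 2*F))
y(-247, 330)/128937 - 409364/a(-378) = (2*330/(330 + 2*(-247)))/128937 - 409364/17 = (2*330/(330 - 494))*(1/128937) - 409364*1/17 = (2*330/(-164))*(1/128937) - 409364/17 = (2*330*(-1/164))*(1/128937) - 409364/17 = -165/41*1/128937 - 409364/17 = -55/1762139 - 409364/17 = -721356270531/29956363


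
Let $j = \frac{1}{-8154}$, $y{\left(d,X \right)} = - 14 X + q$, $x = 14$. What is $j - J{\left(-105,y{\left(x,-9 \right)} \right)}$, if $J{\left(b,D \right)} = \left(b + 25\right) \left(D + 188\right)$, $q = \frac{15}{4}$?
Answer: $\frac{207274679}{8154} \approx 25420.0$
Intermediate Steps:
$q = \frac{15}{4}$ ($q = 15 \cdot \frac{1}{4} = \frac{15}{4} \approx 3.75$)
$y{\left(d,X \right)} = \frac{15}{4} - 14 X$ ($y{\left(d,X \right)} = - 14 X + \frac{15}{4} = \frac{15}{4} - 14 X$)
$J{\left(b,D \right)} = \left(25 + b\right) \left(188 + D\right)$
$j = - \frac{1}{8154} \approx -0.00012264$
$j - J{\left(-105,y{\left(x,-9 \right)} \right)} = - \frac{1}{8154} - \left(4700 + 25 \left(\frac{15}{4} - -126\right) + 188 \left(-105\right) + \left(\frac{15}{4} - -126\right) \left(-105\right)\right) = - \frac{1}{8154} - \left(4700 + 25 \left(\frac{15}{4} + 126\right) - 19740 + \left(\frac{15}{4} + 126\right) \left(-105\right)\right) = - \frac{1}{8154} - \left(4700 + 25 \cdot \frac{519}{4} - 19740 + \frac{519}{4} \left(-105\right)\right) = - \frac{1}{8154} - \left(4700 + \frac{12975}{4} - 19740 - \frac{54495}{4}\right) = - \frac{1}{8154} - -25420 = - \frac{1}{8154} + 25420 = \frac{207274679}{8154}$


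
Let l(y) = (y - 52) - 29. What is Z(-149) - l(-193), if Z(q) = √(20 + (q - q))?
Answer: 274 + 2*√5 ≈ 278.47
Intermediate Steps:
l(y) = -81 + y (l(y) = (-52 + y) - 29 = -81 + y)
Z(q) = 2*√5 (Z(q) = √(20 + 0) = √20 = 2*√5)
Z(-149) - l(-193) = 2*√5 - (-81 - 193) = 2*√5 - 1*(-274) = 2*√5 + 274 = 274 + 2*√5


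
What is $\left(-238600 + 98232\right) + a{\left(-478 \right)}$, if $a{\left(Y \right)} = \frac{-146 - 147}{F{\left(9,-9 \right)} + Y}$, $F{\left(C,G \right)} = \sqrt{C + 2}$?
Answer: $- \frac{32070158010}{228473} + \frac{293 \sqrt{11}}{228473} \approx -1.4037 \cdot 10^{5}$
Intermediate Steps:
$F{\left(C,G \right)} = \sqrt{2 + C}$
$a{\left(Y \right)} = - \frac{293}{Y + \sqrt{11}}$ ($a{\left(Y \right)} = \frac{-146 - 147}{\sqrt{2 + 9} + Y} = - \frac{293}{\sqrt{11} + Y} = - \frac{293}{Y + \sqrt{11}}$)
$\left(-238600 + 98232\right) + a{\left(-478 \right)} = \left(-238600 + 98232\right) - \frac{293}{-478 + \sqrt{11}} = -140368 - \frac{293}{-478 + \sqrt{11}}$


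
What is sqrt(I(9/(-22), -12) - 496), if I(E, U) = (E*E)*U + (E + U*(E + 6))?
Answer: I*sqrt(273706)/22 ≈ 23.78*I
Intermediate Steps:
I(E, U) = E + U*E**2 + U*(6 + E) (I(E, U) = E**2*U + (E + U*(6 + E)) = U*E**2 + (E + U*(6 + E)) = E + U*E**2 + U*(6 + E))
sqrt(I(9/(-22), -12) - 496) = sqrt((9/(-22) + 6*(-12) + (9/(-22))*(-12) - 12*(9/(-22))**2) - 496) = sqrt((9*(-1/22) - 72 + (9*(-1/22))*(-12) - 12*(9*(-1/22))**2) - 496) = sqrt((-9/22 - 72 - 9/22*(-12) - 12*(-9/22)**2) - 496) = sqrt((-9/22 - 72 + 54/11 - 12*81/484) - 496) = sqrt((-9/22 - 72 + 54/11 - 243/121) - 496) = sqrt(-16821/242 - 496) = sqrt(-136853/242) = I*sqrt(273706)/22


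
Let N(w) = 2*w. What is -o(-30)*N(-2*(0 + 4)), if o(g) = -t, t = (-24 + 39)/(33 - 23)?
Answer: -24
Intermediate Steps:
t = 3/2 (t = 15/10 = 15*(⅒) = 3/2 ≈ 1.5000)
o(g) = -3/2 (o(g) = -1*3/2 = -3/2)
-o(-30)*N(-2*(0 + 4)) = -(-3)*2*(-2*(0 + 4))/2 = -(-3)*2*(-2*4)/2 = -(-3)*2*(-8)/2 = -(-3)*(-16)/2 = -1*24 = -24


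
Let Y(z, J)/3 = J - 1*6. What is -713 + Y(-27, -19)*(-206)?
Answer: 14737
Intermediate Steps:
Y(z, J) = -18 + 3*J (Y(z, J) = 3*(J - 1*6) = 3*(J - 6) = 3*(-6 + J) = -18 + 3*J)
-713 + Y(-27, -19)*(-206) = -713 + (-18 + 3*(-19))*(-206) = -713 + (-18 - 57)*(-206) = -713 - 75*(-206) = -713 + 15450 = 14737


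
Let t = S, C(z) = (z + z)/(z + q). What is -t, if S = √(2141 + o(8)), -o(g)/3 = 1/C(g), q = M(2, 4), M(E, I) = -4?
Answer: -√8561/2 ≈ -46.263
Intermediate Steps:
q = -4
C(z) = 2*z/(-4 + z) (C(z) = (z + z)/(z - 4) = (2*z)/(-4 + z) = 2*z/(-4 + z))
o(g) = -3*(-4 + g)/(2*g)
S = √8561/2 (S = √(2141 + (-3/2 + 6/8)) = √(2141 + (-3/2 + 6*(⅛))) = √(2141 + (-3/2 + ¾)) = √(2141 - ¾) = √(8561/4) = √8561/2 ≈ 46.263)
t = √8561/2 ≈ 46.263
-t = -√8561/2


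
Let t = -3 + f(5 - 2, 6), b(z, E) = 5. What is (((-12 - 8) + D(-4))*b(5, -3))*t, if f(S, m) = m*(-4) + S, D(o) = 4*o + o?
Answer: 4800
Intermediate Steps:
D(o) = 5*o
f(S, m) = S - 4*m (f(S, m) = -4*m + S = S - 4*m)
t = -24 (t = -3 + ((5 - 2) - 4*6) = -3 + (3 - 24) = -3 - 21 = -24)
(((-12 - 8) + D(-4))*b(5, -3))*t = (((-12 - 8) + 5*(-4))*5)*(-24) = ((-20 - 20)*5)*(-24) = -40*5*(-24) = -200*(-24) = 4800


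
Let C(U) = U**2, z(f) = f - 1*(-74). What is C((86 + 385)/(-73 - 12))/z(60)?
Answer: 221841/968150 ≈ 0.22914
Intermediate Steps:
z(f) = 74 + f (z(f) = f + 74 = 74 + f)
C((86 + 385)/(-73 - 12))/z(60) = ((86 + 385)/(-73 - 12))**2/(74 + 60) = (471/(-85))**2/134 = (471*(-1/85))**2*(1/134) = (-471/85)**2*(1/134) = (221841/7225)*(1/134) = 221841/968150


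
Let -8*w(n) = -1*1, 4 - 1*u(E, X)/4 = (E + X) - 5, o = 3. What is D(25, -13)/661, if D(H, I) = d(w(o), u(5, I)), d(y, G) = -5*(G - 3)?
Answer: -325/661 ≈ -0.49168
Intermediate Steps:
u(E, X) = 36 - 4*E - 4*X (u(E, X) = 16 - 4*((E + X) - 5) = 16 - 4*(-5 + E + X) = 16 + (20 - 4*E - 4*X) = 36 - 4*E - 4*X)
w(n) = ⅛ (w(n) = -(-1)/8 = -⅛*(-1) = ⅛)
d(y, G) = 15 - 5*G (d(y, G) = -5*(-3 + G) = 15 - 5*G)
D(H, I) = -65 + 20*I (D(H, I) = 15 - 5*(36 - 4*5 - 4*I) = 15 - 5*(36 - 20 - 4*I) = 15 - 5*(16 - 4*I) = 15 + (-80 + 20*I) = -65 + 20*I)
D(25, -13)/661 = (-65 + 20*(-13))/661 = (-65 - 260)*(1/661) = -325*1/661 = -325/661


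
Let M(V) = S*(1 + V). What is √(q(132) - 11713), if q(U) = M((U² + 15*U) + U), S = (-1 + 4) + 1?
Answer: √66435 ≈ 257.75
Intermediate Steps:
S = 4 (S = 3 + 1 = 4)
M(V) = 4 + 4*V (M(V) = 4*(1 + V) = 4 + 4*V)
q(U) = 4 + 4*U² + 64*U (q(U) = 4 + 4*((U² + 15*U) + U) = 4 + 4*(U² + 16*U) = 4 + (4*U² + 64*U) = 4 + 4*U² + 64*U)
√(q(132) - 11713) = √((4 + 4*132*(16 + 132)) - 11713) = √((4 + 4*132*148) - 11713) = √((4 + 78144) - 11713) = √(78148 - 11713) = √66435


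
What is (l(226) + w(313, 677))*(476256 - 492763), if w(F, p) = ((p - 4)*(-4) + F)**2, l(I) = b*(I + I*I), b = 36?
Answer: -123910010091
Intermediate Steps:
l(I) = 36*I + 36*I**2 (l(I) = 36*(I + I*I) = 36*(I + I**2) = 36*I + 36*I**2)
w(F, p) = (16 + F - 4*p)**2 (w(F, p) = ((-4 + p)*(-4) + F)**2 = ((16 - 4*p) + F)**2 = (16 + F - 4*p)**2)
(l(226) + w(313, 677))*(476256 - 492763) = (36*226*(1 + 226) + (16 + 313 - 4*677)**2)*(476256 - 492763) = (36*226*227 + (16 + 313 - 2708)**2)*(-16507) = (1846872 + (-2379)**2)*(-16507) = (1846872 + 5659641)*(-16507) = 7506513*(-16507) = -123910010091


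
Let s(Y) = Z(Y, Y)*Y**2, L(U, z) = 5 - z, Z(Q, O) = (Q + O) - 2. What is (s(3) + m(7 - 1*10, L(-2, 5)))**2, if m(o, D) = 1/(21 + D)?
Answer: 573049/441 ≈ 1299.4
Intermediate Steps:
Z(Q, O) = -2 + O + Q (Z(Q, O) = (O + Q) - 2 = -2 + O + Q)
s(Y) = Y**2*(-2 + 2*Y) (s(Y) = (-2 + Y + Y)*Y**2 = (-2 + 2*Y)*Y**2 = Y**2*(-2 + 2*Y))
(s(3) + m(7 - 1*10, L(-2, 5)))**2 = (2*3**2*(-1 + 3) + 1/(21 + (5 - 1*5)))**2 = (2*9*2 + 1/(21 + (5 - 5)))**2 = (36 + 1/(21 + 0))**2 = (36 + 1/21)**2 = (757/21)**2 = 573049/441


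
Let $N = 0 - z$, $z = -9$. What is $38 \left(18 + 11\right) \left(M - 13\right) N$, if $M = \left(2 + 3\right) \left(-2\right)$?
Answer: $-228114$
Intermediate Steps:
$M = -10$ ($M = 5 \left(-2\right) = -10$)
$N = 9$ ($N = 0 - -9 = 0 + 9 = 9$)
$38 \left(18 + 11\right) \left(M - 13\right) N = 38 \left(18 + 11\right) \left(-10 - 13\right) 9 = 38 \cdot 29 \left(-23\right) 9 = 38 \left(-667\right) 9 = \left(-25346\right) 9 = -228114$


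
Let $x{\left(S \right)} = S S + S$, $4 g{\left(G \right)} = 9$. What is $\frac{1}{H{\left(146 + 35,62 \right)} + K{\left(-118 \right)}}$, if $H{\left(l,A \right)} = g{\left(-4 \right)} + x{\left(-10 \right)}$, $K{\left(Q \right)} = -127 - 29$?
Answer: $- \frac{4}{255} \approx -0.015686$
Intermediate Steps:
$g{\left(G \right)} = \frac{9}{4}$ ($g{\left(G \right)} = \frac{1}{4} \cdot 9 = \frac{9}{4}$)
$x{\left(S \right)} = S + S^{2}$ ($x{\left(S \right)} = S^{2} + S = S + S^{2}$)
$K{\left(Q \right)} = -156$ ($K{\left(Q \right)} = -127 - 29 = -156$)
$H{\left(l,A \right)} = \frac{369}{4}$ ($H{\left(l,A \right)} = \frac{9}{4} - 10 \left(1 - 10\right) = \frac{9}{4} - -90 = \frac{9}{4} + 90 = \frac{369}{4}$)
$\frac{1}{H{\left(146 + 35,62 \right)} + K{\left(-118 \right)}} = \frac{1}{\frac{369}{4} - 156} = \frac{1}{- \frac{255}{4}} = - \frac{4}{255}$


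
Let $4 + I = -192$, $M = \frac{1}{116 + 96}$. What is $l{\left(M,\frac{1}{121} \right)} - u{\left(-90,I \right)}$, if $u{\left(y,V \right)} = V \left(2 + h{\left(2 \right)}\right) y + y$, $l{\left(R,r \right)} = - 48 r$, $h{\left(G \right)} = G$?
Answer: $- \frac{8526918}{121} \approx -70470.0$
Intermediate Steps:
$M = \frac{1}{212} \approx 0.004717$
$I = -196$ ($I = -4 - 192 = -196$)
$u{\left(y,V \right)} = y + 4 V y$ ($u{\left(y,V \right)} = V \left(2 + 2\right) y + y = V 4 y + y = 4 V y + y = y + 4 V y$)
$l{\left(M,\frac{1}{121} \right)} - u{\left(-90,I \right)} = - \frac{48}{121} - - 90 \left(1 + 4 \left(-196\right)\right) = \left(-48\right) \frac{1}{121} - - 90 \left(1 - 784\right) = - \frac{48}{121} - \left(-90\right) \left(-783\right) = - \frac{48}{121} - 70470 = - \frac{8526918}{121}$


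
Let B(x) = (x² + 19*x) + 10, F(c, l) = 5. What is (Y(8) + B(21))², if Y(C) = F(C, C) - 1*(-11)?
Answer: 749956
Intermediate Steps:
Y(C) = 16 (Y(C) = 5 - 1*(-11) = 5 + 11 = 16)
B(x) = 10 + x² + 19*x
(Y(8) + B(21))² = (16 + (10 + 21² + 19*21))² = (16 + (10 + 441 + 399))² = (16 + 850)² = 866² = 749956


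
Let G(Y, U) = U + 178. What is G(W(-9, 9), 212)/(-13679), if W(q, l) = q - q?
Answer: -390/13679 ≈ -0.028511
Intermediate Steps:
W(q, l) = 0
G(Y, U) = 178 + U
G(W(-9, 9), 212)/(-13679) = (178 + 212)/(-13679) = 390*(-1/13679) = -390/13679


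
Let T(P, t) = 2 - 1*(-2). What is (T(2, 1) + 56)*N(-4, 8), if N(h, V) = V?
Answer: 480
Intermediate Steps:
T(P, t) = 4 (T(P, t) = 2 + 2 = 4)
(T(2, 1) + 56)*N(-4, 8) = (4 + 56)*8 = 60*8 = 480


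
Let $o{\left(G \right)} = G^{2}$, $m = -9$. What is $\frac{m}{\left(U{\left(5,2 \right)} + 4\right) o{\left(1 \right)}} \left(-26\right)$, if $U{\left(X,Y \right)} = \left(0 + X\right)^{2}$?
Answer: $\frac{234}{29} \approx 8.069$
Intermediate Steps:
$U{\left(X,Y \right)} = X^{2}$
$\frac{m}{\left(U{\left(5,2 \right)} + 4\right) o{\left(1 \right)}} \left(-26\right) = - \frac{9}{\left(5^{2} + 4\right) 1^{2}} \left(-26\right) = - \frac{9}{\left(25 + 4\right) 1} \left(-26\right) = - \frac{9}{29 \cdot 1} \left(-26\right) = - \frac{9}{29} \left(-26\right) = \left(-9\right) \frac{1}{29} \left(-26\right) = \left(- \frac{9}{29}\right) \left(-26\right) = \frac{234}{29}$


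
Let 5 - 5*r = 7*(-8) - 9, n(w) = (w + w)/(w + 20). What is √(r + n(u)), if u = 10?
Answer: 2*√33/3 ≈ 3.8297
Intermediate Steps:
n(w) = 2*w/(20 + w) (n(w) = (2*w)/(20 + w) = 2*w/(20 + w))
r = 14 (r = 1 - (7*(-8) - 9)/5 = 1 - (-56 - 9)/5 = 1 - ⅕*(-65) = 1 + 13 = 14)
√(r + n(u)) = √(14 + 2*10/(20 + 10)) = √(14 + 2*10/30) = √(14 + 2*10*(1/30)) = √(14 + ⅔) = √(44/3) = 2*√33/3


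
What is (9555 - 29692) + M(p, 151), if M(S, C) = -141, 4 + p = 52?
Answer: -20278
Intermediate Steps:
p = 48 (p = -4 + 52 = 48)
(9555 - 29692) + M(p, 151) = (9555 - 29692) - 141 = -20137 - 141 = -20278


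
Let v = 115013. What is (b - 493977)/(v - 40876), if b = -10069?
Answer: -504046/74137 ≈ -6.7988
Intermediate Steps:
(b - 493977)/(v - 40876) = (-10069 - 493977)/(115013 - 40876) = -504046/74137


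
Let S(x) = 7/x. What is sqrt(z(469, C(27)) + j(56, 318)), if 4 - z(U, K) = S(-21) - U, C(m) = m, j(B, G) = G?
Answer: sqrt(7122)/3 ≈ 28.131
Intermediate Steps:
z(U, K) = 13/3 + U (z(U, K) = 4 - (7/(-21) - U) = 4 - (7*(-1/21) - U) = 4 - (-1/3 - U) = 4 + (1/3 + U) = 13/3 + U)
sqrt(z(469, C(27)) + j(56, 318)) = sqrt((13/3 + 469) + 318) = sqrt(1420/3 + 318) = sqrt(2374/3) = sqrt(7122)/3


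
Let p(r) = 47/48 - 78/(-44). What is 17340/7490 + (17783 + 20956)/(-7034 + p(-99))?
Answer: -1268959506/397237393 ≈ -3.1945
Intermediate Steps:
p(r) = 1453/528 (p(r) = 47*(1/48) - 78*(-1/44) = 47/48 + 39/22 = 1453/528)
17340/7490 + (17783 + 20956)/(-7034 + p(-99)) = 17340/7490 + (17783 + 20956)/(-7034 + 1453/528) = 17340*(1/7490) + 38739/(-3712499/528) = 1734/749 + 38739*(-528/3712499) = 1734/749 - 20454192/3712499 = -1268959506/397237393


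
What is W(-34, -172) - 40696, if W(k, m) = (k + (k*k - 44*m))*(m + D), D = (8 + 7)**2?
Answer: 419874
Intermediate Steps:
D = 225 (D = 15**2 = 225)
W(k, m) = (225 + m)*(k + k**2 - 44*m) (W(k, m) = (k + (k*k - 44*m))*(m + 225) = (k + (k**2 - 44*m))*(225 + m) = (k + k**2 - 44*m)*(225 + m) = (225 + m)*(k + k**2 - 44*m))
W(-34, -172) - 40696 = (-9900*(-172) - 44*(-172)**2 + 225*(-34) + 225*(-34)**2 - 34*(-172) - 172*(-34)**2) - 40696 = (1702800 - 44*29584 - 7650 + 225*1156 + 5848 - 172*1156) - 40696 = (1702800 - 1301696 - 7650 + 260100 + 5848 - 198832) - 40696 = 460570 - 40696 = 419874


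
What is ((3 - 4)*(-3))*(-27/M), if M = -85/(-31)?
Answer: -2511/85 ≈ -29.541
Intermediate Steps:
M = 85/31 (M = -85*(-1/31) = 85/31 ≈ 2.7419)
((3 - 4)*(-3))*(-27/M) = ((3 - 4)*(-3))*(-27/85/31) = (-1*(-3))*(-27*31/85) = 3*(-837/85) = -2511/85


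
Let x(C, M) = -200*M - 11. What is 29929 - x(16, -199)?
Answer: -9860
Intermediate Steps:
x(C, M) = -11 - 200*M
29929 - x(16, -199) = 29929 - (-11 - 200*(-199)) = 29929 - (-11 + 39800) = 29929 - 1*39789 = 29929 - 39789 = -9860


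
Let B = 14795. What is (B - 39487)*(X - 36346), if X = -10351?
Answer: 1153042324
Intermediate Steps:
(B - 39487)*(X - 36346) = (14795 - 39487)*(-10351 - 36346) = -24692*(-46697) = 1153042324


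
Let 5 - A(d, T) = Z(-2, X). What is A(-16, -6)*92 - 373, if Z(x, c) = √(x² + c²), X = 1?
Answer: 87 - 92*√5 ≈ -118.72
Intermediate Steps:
Z(x, c) = √(c² + x²)
A(d, T) = 5 - √5 (A(d, T) = 5 - √(1² + (-2)²) = 5 - √(1 + 4) = 5 - √5)
A(-16, -6)*92 - 373 = (5 - √5)*92 - 373 = (460 - 92*√5) - 373 = 87 - 92*√5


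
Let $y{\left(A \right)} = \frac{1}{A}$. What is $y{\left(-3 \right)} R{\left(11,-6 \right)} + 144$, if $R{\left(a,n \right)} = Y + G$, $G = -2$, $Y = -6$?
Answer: $\frac{440}{3} \approx 146.67$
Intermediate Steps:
$R{\left(a,n \right)} = -8$ ($R{\left(a,n \right)} = -6 - 2 = -8$)
$y{\left(-3 \right)} R{\left(11,-6 \right)} + 144 = \frac{1}{-3} \left(-8\right) + 144 = \left(- \frac{1}{3}\right) \left(-8\right) + 144 = \frac{8}{3} + 144 = \frac{440}{3}$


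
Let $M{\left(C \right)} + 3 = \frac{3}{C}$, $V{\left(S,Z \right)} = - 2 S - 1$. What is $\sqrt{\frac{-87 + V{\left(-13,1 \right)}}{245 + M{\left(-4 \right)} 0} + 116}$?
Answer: $\frac{\sqrt{141790}}{35} \approx 10.759$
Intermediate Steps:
$V{\left(S,Z \right)} = -1 - 2 S$
$M{\left(C \right)} = -3 + \frac{3}{C}$
$\sqrt{\frac{-87 + V{\left(-13,1 \right)}}{245 + M{\left(-4 \right)} 0} + 116} = \sqrt{\frac{-87 - -25}{245 + \left(-3 + \frac{3}{-4}\right) 0} + 116} = \sqrt{\frac{-87 + \left(-1 + 26\right)}{245 + \left(-3 + 3 \left(- \frac{1}{4}\right)\right) 0} + 116} = \sqrt{\frac{-87 + 25}{245 + \left(-3 - \frac{3}{4}\right) 0} + 116} = \sqrt{- \frac{62}{245 - 0} + 116} = \sqrt{- \frac{62}{245 + 0} + 116} = \sqrt{- \frac{62}{245} + 116} = \sqrt{\frac{28358}{245}} = \frac{\sqrt{141790}}{35}$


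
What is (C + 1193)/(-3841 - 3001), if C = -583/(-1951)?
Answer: -1164063/6674371 ≈ -0.17441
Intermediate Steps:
C = 583/1951 (C = -583*(-1/1951) = 583/1951 ≈ 0.29882)
(C + 1193)/(-3841 - 3001) = (583/1951 + 1193)/(-3841 - 3001) = (2328126/1951)/(-6842) = (2328126/1951)*(-1/6842) = -1164063/6674371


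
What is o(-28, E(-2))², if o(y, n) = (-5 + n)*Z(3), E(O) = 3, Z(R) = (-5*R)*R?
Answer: 8100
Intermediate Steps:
Z(R) = -5*R²
o(y, n) = 225 - 45*n (o(y, n) = (-5 + n)*(-5*3²) = (-5 + n)*(-5*9) = (-5 + n)*(-45) = 225 - 45*n)
o(-28, E(-2))² = (225 - 45*3)² = (225 - 135)² = 90² = 8100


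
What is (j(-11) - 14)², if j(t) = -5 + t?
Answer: 900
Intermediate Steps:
(j(-11) - 14)² = ((-5 - 11) - 14)² = (-16 - 14)² = (-30)² = 900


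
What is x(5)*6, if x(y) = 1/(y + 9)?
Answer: 3/7 ≈ 0.42857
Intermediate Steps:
x(y) = 1/(9 + y)
x(5)*6 = 6/(9 + 5) = 6/14 = (1/14)*6 = 3/7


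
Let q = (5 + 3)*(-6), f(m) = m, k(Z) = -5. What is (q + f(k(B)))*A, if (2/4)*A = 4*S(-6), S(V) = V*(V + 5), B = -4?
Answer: -2544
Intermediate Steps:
S(V) = V*(5 + V)
q = -48 (q = 8*(-6) = -48)
A = 48 (A = 2*(4*(-6*(5 - 6))) = 2*(4*(-6*(-1))) = 2*(4*6) = 2*24 = 48)
(q + f(k(B)))*A = (-48 - 5)*48 = -53*48 = -2544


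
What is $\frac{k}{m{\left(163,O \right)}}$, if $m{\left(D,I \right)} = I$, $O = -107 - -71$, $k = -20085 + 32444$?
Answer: $- \frac{12359}{36} \approx -343.31$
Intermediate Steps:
$k = 12359$
$O = -36$ ($O = -107 + 71 = -36$)
$\frac{k}{m{\left(163,O \right)}} = \frac{12359}{-36} = 12359 \left(- \frac{1}{36}\right) = - \frac{12359}{36}$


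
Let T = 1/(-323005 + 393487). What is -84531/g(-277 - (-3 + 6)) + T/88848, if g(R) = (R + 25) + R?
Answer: 529348737919351/3350268833760 ≈ 158.00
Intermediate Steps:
T = 1/70482 ≈ 1.4188e-5
g(R) = 25 + 2*R (g(R) = (25 + R) + R = 25 + 2*R)
-84531/g(-277 - (-3 + 6)) + T/88848 = -84531/(25 + 2*(-277 - (-3 + 6))) + (1/70482)/88848 = -84531/(25 + 2*(-277 - 3)) + (1/70482)*(1/88848) = -84531/(25 + 2*(-277 - 1*3)) + 1/6262184736 = -84531/(25 + 2*(-277 - 3)) + 1/6262184736 = -84531/(25 + 2*(-280)) + 1/6262184736 = -84531/(25 - 560) + 1/6262184736 = -84531/(-535) + 1/6262184736 = -84531*(-1/535) + 1/6262184736 = 84531/535 + 1/6262184736 = 529348737919351/3350268833760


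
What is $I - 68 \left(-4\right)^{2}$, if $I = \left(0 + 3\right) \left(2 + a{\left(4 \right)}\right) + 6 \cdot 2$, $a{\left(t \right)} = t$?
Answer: $-1058$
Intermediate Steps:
$I = 30$ ($I = \left(0 + 3\right) \left(2 + 4\right) + 6 \cdot 2 = 3 \cdot 6 + 12 = 18 + 12 = 30$)
$I - 68 \left(-4\right)^{2} = 30 - 68 \left(-4\right)^{2} = 30 - 1088 = -1058$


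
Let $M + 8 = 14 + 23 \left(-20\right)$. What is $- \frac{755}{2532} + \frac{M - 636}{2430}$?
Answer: $- \frac{153151}{205092} \approx -0.74674$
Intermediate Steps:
$M = -454$ ($M = -8 + \left(14 + 23 \left(-20\right)\right) = -8 + \left(14 - 460\right) = -8 - 446 = -454$)
$- \frac{755}{2532} + \frac{M - 636}{2430} = - \frac{755}{2532} + \frac{-454 - 636}{2430} = \left(-755\right) \frac{1}{2532} - \frac{109}{243} = - \frac{755}{2532} - \frac{109}{243} = - \frac{153151}{205092}$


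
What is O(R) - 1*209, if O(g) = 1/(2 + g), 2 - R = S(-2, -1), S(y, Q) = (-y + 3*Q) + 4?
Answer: -208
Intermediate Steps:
S(y, Q) = 4 - y + 3*Q
R = -1 (R = 2 - (4 - 1*(-2) + 3*(-1)) = 2 - (4 + 2 - 3) = 2 - 1*3 = 2 - 3 = -1)
O(R) - 1*209 = 1/(2 - 1) - 1*209 = 1/1 - 209 = 1 - 209 = -208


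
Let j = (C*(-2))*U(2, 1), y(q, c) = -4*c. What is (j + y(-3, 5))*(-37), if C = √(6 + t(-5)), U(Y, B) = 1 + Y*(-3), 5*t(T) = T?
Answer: 740 - 370*√5 ≈ -87.345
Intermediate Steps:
t(T) = T/5
U(Y, B) = 1 - 3*Y
C = √5 (C = √(6 + (⅕)*(-5)) = √(6 - 1) = √5 ≈ 2.2361)
j = 10*√5 (j = (√5*(-2))*(1 - 3*2) = (-2*√5)*(1 - 6) = -2*√5*(-5) = 10*√5 ≈ 22.361)
(j + y(-3, 5))*(-37) = (10*√5 - 4*5)*(-37) = (10*√5 - 20)*(-37) = (-20 + 10*√5)*(-37) = 740 - 370*√5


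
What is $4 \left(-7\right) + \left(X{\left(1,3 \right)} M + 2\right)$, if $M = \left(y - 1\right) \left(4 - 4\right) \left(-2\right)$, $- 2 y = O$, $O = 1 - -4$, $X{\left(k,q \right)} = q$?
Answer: $-26$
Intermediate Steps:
$O = 5$ ($O = 1 + 4 = 5$)
$y = - \frac{5}{2}$ ($y = \left(- \frac{1}{2}\right) 5 = - \frac{5}{2} \approx -2.5$)
$M = 0$ ($M = \left(- \frac{5}{2} - 1\right) \left(4 - 4\right) \left(-2\right) = - \frac{7 \cdot 0 \left(-2\right)}{2} = \left(- \frac{7}{2}\right) 0 = 0$)
$4 \left(-7\right) + \left(X{\left(1,3 \right)} M + 2\right) = 4 \left(-7\right) + \left(3 \cdot 0 + 2\right) = -28 + \left(0 + 2\right) = -28 + 2 = -26$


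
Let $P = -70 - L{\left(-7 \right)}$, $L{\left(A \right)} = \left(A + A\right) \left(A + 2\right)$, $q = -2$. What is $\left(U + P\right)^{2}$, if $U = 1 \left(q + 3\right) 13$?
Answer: $16129$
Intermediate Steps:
$L{\left(A \right)} = 2 A \left(2 + A\right)$
$U = 13$ ($U = 1 \left(-2 + 3\right) 13 = 1 \cdot 1 \cdot 13 = 1 \cdot 13 = 13$)
$P = -140$ ($P = -70 - 2 \left(-7\right) \left(2 - 7\right) = -70 - 2 \left(-7\right) \left(-5\right) = -70 - 70 = -140$)
$\left(U + P\right)^{2} = \left(13 - 140\right)^{2} = \left(-127\right)^{2} = 16129$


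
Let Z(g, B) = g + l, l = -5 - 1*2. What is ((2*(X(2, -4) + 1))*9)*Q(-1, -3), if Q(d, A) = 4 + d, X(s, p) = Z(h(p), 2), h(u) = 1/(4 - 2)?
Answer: -297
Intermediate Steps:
l = -7 (l = -5 - 2 = -7)
h(u) = ½ (h(u) = 1/2 = ½)
Z(g, B) = -7 + g (Z(g, B) = g - 7 = -7 + g)
X(s, p) = -13/2 (X(s, p) = -7 + ½ = -13/2)
((2*(X(2, -4) + 1))*9)*Q(-1, -3) = ((2*(-13/2 + 1))*9)*(4 - 1) = ((2*(-11/2))*9)*3 = -11*9*3 = -99*3 = -297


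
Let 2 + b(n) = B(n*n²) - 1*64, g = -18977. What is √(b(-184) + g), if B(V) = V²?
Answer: √38806720066973 ≈ 6.2295e+6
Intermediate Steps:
b(n) = -66 + n⁶ (b(n) = -2 + ((n*n²)² - 1*64) = -2 + ((n³)² - 64) = -2 + (n⁶ - 64) = -2 + (-64 + n⁶) = -66 + n⁶)
√(b(-184) + g) = √((-66 + (-184)⁶) - 18977) = √((-66 + 38806720086016) - 18977) = √(38806720085950 - 18977) = √38806720066973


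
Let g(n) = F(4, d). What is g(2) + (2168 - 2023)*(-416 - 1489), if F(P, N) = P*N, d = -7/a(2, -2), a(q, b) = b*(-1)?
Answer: -276239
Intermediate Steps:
a(q, b) = -b
d = -7/2 (d = -7/((-1*(-2))) = -7/2 ≈ -3.5000)
F(P, N) = N*P
g(n) = -14 (g(n) = -7/2*4 = -14)
g(2) + (2168 - 2023)*(-416 - 1489) = -14 + (2168 - 2023)*(-416 - 1489) = -14 + 145*(-1905) = -14 - 276225 = -276239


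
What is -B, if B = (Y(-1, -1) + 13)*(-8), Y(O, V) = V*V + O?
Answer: 104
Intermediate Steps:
Y(O, V) = O + V² (Y(O, V) = V² + O = O + V²)
B = -104 (B = ((-1 + (-1)²) + 13)*(-8) = ((-1 + 1) + 13)*(-8) = (0 + 13)*(-8) = 13*(-8) = -104)
-B = -1*(-104) = 104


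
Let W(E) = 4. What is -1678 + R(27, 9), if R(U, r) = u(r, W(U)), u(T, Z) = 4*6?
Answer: -1654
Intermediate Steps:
u(T, Z) = 24
R(U, r) = 24
-1678 + R(27, 9) = -1678 + 24 = -1654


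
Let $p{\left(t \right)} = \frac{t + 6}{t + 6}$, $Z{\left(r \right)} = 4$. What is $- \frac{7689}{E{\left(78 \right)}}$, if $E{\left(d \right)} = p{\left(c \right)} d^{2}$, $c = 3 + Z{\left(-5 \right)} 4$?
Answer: $- \frac{2563}{2028} \approx -1.2638$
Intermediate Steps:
$c = 19$ ($c = 3 + 4 \cdot 4 = 3 + 16 = 19$)
$p{\left(t \right)} = 1$ ($p{\left(t \right)} = \frac{6 + t}{6 + t} = 1$)
$E{\left(d \right)} = d^{2}$ ($E{\left(d \right)} = 1 d^{2} = d^{2}$)
$- \frac{7689}{E{\left(78 \right)}} = - \frac{7689}{78^{2}} = - \frac{7689}{6084} = \left(-7689\right) \frac{1}{6084} = - \frac{2563}{2028}$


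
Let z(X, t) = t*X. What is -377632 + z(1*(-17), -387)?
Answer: -371053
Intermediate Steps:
z(X, t) = X*t
-377632 + z(1*(-17), -387) = -377632 + (1*(-17))*(-387) = -377632 - 17*(-387) = -377632 + 6579 = -371053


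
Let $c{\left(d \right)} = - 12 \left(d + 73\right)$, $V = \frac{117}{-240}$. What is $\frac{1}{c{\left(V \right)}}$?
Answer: $- \frac{20}{17403} \approx -0.0011492$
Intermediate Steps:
$V = - \frac{39}{80}$ ($V = 117 \left(- \frac{1}{240}\right) = - \frac{39}{80} \approx -0.4875$)
$c{\left(d \right)} = -876 - 12 d$ ($c{\left(d \right)} = - 12 \left(73 + d\right) = -876 - 12 d$)
$\frac{1}{c{\left(V \right)}} = \frac{1}{-876 - - \frac{117}{20}} = \frac{1}{-876 + \frac{117}{20}} = \frac{1}{- \frac{17403}{20}} = - \frac{20}{17403}$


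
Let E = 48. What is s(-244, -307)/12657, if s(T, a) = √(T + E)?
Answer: 14*I/12657 ≈ 0.0011061*I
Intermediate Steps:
s(T, a) = √(48 + T) (s(T, a) = √(T + 48) = √(48 + T))
s(-244, -307)/12657 = √(48 - 244)/12657 = √(-196)*(1/12657) = (14*I)*(1/12657) = 14*I/12657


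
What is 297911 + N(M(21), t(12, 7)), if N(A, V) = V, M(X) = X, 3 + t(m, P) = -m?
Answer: 297896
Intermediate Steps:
t(m, P) = -3 - m
297911 + N(M(21), t(12, 7)) = 297911 + (-3 - 1*12) = 297911 + (-3 - 12) = 297911 - 15 = 297896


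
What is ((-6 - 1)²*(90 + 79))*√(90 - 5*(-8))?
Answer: 8281*√130 ≈ 94418.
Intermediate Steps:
((-6 - 1)²*(90 + 79))*√(90 - 5*(-8)) = ((-7)²*169)*√(90 + 40) = (49*169)*√130 = 8281*√130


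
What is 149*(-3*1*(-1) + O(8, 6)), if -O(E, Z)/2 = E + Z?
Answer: -3725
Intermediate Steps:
O(E, Z) = -2*E - 2*Z (O(E, Z) = -2*(E + Z) = -2*E - 2*Z)
149*(-3*1*(-1) + O(8, 6)) = 149*(-3*1*(-1) + (-2*8 - 2*6)) = 149*(-3*(-1) + (-16 - 12)) = 149*(3 - 28) = 149*(-25) = -3725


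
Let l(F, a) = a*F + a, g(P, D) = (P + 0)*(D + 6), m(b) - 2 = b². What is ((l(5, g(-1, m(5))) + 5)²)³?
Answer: 51682540549249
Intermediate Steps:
m(b) = 2 + b²
g(P, D) = P*(6 + D)
l(F, a) = a + F*a (l(F, a) = F*a + a = a + F*a)
((l(5, g(-1, m(5))) + 5)²)³ = (((-(6 + (2 + 5²)))*(1 + 5) + 5)²)³ = ((-(6 + (2 + 25))*6 + 5)²)³ = ((-(6 + 27)*6 + 5)²)³ = ((-1*33*6 + 5)²)³ = ((-33*6 + 5)²)³ = ((-198 + 5)²)³ = ((-193)²)³ = 37249³ = 51682540549249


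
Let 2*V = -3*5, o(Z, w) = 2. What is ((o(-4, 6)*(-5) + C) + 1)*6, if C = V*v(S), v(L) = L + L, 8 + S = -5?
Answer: 1116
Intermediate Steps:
S = -13 (S = -8 - 5 = -13)
v(L) = 2*L
V = -15/2 (V = (-3*5)/2 = (½)*(-15) = -15/2 ≈ -7.5000)
C = 195 (C = -15*(-13) = -15/2*(-26) = 195)
((o(-4, 6)*(-5) + C) + 1)*6 = ((2*(-5) + 195) + 1)*6 = ((-10 + 195) + 1)*6 = (185 + 1)*6 = 186*6 = 1116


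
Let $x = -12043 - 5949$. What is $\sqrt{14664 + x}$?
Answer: $16 i \sqrt{13} \approx 57.689 i$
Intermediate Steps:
$x = -17992$ ($x = -12043 - 5949 = -17992$)
$\sqrt{14664 + x} = \sqrt{14664 - 17992} = \sqrt{-3328} = 16 i \sqrt{13}$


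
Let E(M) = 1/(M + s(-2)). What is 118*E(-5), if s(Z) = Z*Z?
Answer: -118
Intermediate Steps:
s(Z) = Z**2
E(M) = 1/(4 + M) (E(M) = 1/(M + (-2)**2) = 1/(M + 4) = 1/(4 + M))
118*E(-5) = 118/(4 - 5) = 118/(-1) = 118*(-1) = -118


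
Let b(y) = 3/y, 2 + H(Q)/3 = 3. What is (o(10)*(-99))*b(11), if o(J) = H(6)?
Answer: -81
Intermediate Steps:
H(Q) = 3 (H(Q) = -6 + 3*3 = -6 + 9 = 3)
o(J) = 3
(o(10)*(-99))*b(11) = (3*(-99))*(3/11) = -891/11 = -297*3/11 = -81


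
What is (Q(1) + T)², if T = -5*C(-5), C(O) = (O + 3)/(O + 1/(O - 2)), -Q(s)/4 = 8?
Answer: 373321/324 ≈ 1152.2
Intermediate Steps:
Q(s) = -32 (Q(s) = -4*8 = -32)
C(O) = (3 + O)/(O + 1/(-2 + O))
T = -35/18 (T = -5*(-6 - 5 + (-5)²)/(1 + (-5)² - 2*(-5)) = -5*(-6 - 5 + 25)/(1 + 25 + 10) = -5*14/36 = -5*7/18 = -35/18 ≈ -1.9444)
(Q(1) + T)² = (-32 - 35/18)² = (-611/18)² = 373321/324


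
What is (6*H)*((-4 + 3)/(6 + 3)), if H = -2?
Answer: 4/3 ≈ 1.3333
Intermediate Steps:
(6*H)*((-4 + 3)/(6 + 3)) = (6*(-2))*((-4 + 3)/(6 + 3)) = -(-12)/9 = -12*(-⅑) = 4/3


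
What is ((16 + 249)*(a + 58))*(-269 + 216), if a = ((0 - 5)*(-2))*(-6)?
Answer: 28090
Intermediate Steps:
a = -60 (a = -5*(-2)*(-6) = 10*(-6) = -60)
((16 + 249)*(a + 58))*(-269 + 216) = ((16 + 249)*(-60 + 58))*(-269 + 216) = (265*(-2))*(-53) = -530*(-53) = 28090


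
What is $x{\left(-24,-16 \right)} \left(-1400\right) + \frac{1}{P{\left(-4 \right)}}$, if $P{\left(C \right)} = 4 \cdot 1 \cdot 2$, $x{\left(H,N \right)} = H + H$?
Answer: $\frac{537601}{8} \approx 67200.0$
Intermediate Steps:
$x{\left(H,N \right)} = 2 H$
$P{\left(C \right)} = 8$ ($P{\left(C \right)} = 4 \cdot 2 = 8$)
$x{\left(-24,-16 \right)} \left(-1400\right) + \frac{1}{P{\left(-4 \right)}} = 2 \left(-24\right) \left(-1400\right) + \frac{1}{8} = \left(-48\right) \left(-1400\right) + \frac{1}{8} = 67200 + \frac{1}{8} = \frac{537601}{8}$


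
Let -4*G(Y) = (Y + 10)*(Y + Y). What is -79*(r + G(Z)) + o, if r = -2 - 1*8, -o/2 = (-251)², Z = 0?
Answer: -125212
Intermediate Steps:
o = -126002 (o = -2*(-251)² = -2*63001 = -126002)
G(Y) = -Y*(10 + Y)/2 (G(Y) = -(Y + 10)*(Y + Y)/4 = -(10 + Y)*2*Y/4 = -Y*(10 + Y)/2)
r = -10 (r = -2 - 8 = -10)
-79*(r + G(Z)) + o = -79*(-10 - ½*0*(10 + 0)) - 126002 = -79*(-10 - ½*0*10) - 126002 = -79*(-10 + 0) - 126002 = -79*(-10) - 126002 = 790 - 126002 = -125212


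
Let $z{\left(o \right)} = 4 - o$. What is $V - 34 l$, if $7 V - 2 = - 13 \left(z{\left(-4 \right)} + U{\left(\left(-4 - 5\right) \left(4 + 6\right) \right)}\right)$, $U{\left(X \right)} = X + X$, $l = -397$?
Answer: $\frac{96724}{7} \approx 13818.0$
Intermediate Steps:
$U{\left(X \right)} = 2 X$
$V = \frac{2238}{7}$ ($V = \frac{2}{7} + \frac{\left(-13\right) \left(\left(4 - -4\right) + 2 \left(-4 - 5\right) \left(4 + 6\right)\right)}{7} = \frac{2}{7} + \frac{\left(-13\right) \left(\left(4 + 4\right) + 2 \left(\left(-9\right) 10\right)\right)}{7} = \frac{2}{7} + \frac{\left(-13\right) \left(8 + 2 \left(-90\right)\right)}{7} = \frac{2}{7} + \frac{\left(-13\right) \left(8 - 180\right)}{7} = \frac{2}{7} + \frac{\left(-13\right) \left(-172\right)}{7} = \frac{2}{7} + \frac{1}{7} \cdot 2236 = \frac{2}{7} + \frac{2236}{7} = \frac{2238}{7} \approx 319.71$)
$V - 34 l = \frac{2238}{7} - -13498 = \frac{2238}{7} + 13498 = \frac{96724}{7}$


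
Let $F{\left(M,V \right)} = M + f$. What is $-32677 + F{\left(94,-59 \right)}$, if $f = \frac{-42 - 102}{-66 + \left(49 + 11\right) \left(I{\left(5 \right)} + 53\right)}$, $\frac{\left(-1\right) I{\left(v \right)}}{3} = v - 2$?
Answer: $- \frac{4659377}{143} \approx -32583.0$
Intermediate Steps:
$I{\left(v \right)} = 6 - 3 v$ ($I{\left(v \right)} = - 3 \left(v - 2\right) = - 3 \left(-2 + v\right) = 6 - 3 v$)
$f = - \frac{8}{143}$ ($f = \frac{-42 - 102}{-66 + \left(49 + 11\right) \left(\left(6 - 15\right) + 53\right)} = - \frac{144}{-66 + 60 \left(\left(6 - 15\right) + 53\right)} = - \frac{144}{-66 + 60 \left(-9 + 53\right)} = - \frac{144}{-66 + 60 \cdot 44} = - \frac{144}{-66 + 2640} = - \frac{144}{2574} = \left(-144\right) \frac{1}{2574} = - \frac{8}{143} \approx -0.055944$)
$F{\left(M,V \right)} = - \frac{8}{143} + M$ ($F{\left(M,V \right)} = M - \frac{8}{143} = - \frac{8}{143} + M$)
$-32677 + F{\left(94,-59 \right)} = -32677 + \left(- \frac{8}{143} + 94\right) = -32677 + \frac{13434}{143} = - \frac{4659377}{143}$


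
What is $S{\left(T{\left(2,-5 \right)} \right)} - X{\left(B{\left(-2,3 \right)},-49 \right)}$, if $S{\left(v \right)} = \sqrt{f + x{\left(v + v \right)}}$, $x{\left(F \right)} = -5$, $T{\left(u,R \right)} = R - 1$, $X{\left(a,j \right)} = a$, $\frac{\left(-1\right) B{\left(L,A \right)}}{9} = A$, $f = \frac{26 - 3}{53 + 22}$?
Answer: $27 + \frac{4 i \sqrt{66}}{15} \approx 27.0 + 2.1664 i$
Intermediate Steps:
$f = \frac{23}{75} \approx 0.30667$
$B{\left(L,A \right)} = - 9 A$
$T{\left(u,R \right)} = -1 + R$
$S{\left(v \right)} = \frac{4 i \sqrt{66}}{15}$ ($S{\left(v \right)} = \sqrt{\frac{23}{75} - 5} = \sqrt{- \frac{352}{75}} = \frac{4 i \sqrt{66}}{15}$)
$S{\left(T{\left(2,-5 \right)} \right)} - X{\left(B{\left(-2,3 \right)},-49 \right)} = \frac{4 i \sqrt{66}}{15} - \left(-9\right) 3 = \frac{4 i \sqrt{66}}{15} - -27 = \frac{4 i \sqrt{66}}{15} + 27 = 27 + \frac{4 i \sqrt{66}}{15}$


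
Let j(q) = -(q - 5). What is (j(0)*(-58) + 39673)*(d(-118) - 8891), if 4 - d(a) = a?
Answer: -345349527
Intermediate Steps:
j(q) = 5 - q (j(q) = -(-5 + q) = 5 - q)
d(a) = 4 - a
(j(0)*(-58) + 39673)*(d(-118) - 8891) = ((5 - 1*0)*(-58) + 39673)*((4 - 1*(-118)) - 8891) = ((5 + 0)*(-58) + 39673)*((4 + 118) - 8891) = (5*(-58) + 39673)*(122 - 8891) = (-290 + 39673)*(-8769) = 39383*(-8769) = -345349527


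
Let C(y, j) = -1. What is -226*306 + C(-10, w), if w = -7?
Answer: -69157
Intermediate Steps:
-226*306 + C(-10, w) = -226*306 - 1 = -69156 - 1 = -69157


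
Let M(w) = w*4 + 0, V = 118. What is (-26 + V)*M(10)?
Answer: 3680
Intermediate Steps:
M(w) = 4*w (M(w) = 4*w + 0 = 4*w)
(-26 + V)*M(10) = (-26 + 118)*(4*10) = 92*40 = 3680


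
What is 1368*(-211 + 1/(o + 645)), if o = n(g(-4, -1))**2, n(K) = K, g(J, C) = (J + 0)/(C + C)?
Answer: -187331184/649 ≈ -2.8865e+5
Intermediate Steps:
g(J, C) = J/(2*C) (g(J, C) = J/((2*C)) = J*(1/(2*C)) = J/(2*C))
o = 4 (o = ((1/2)*(-4)/(-1))**2 = ((1/2)*(-4)*(-1))**2 = 2**2 = 4)
1368*(-211 + 1/(o + 645)) = 1368*(-211 + 1/(4 + 645)) = 1368*(-211 + 1/649) = 1368*(-136938/649) = -187331184/649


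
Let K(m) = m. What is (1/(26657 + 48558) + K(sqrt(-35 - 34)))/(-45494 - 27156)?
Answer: -1/5464369750 - I*sqrt(69)/72650 ≈ -1.83e-10 - 0.00011434*I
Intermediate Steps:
(1/(26657 + 48558) + K(sqrt(-35 - 34)))/(-45494 - 27156) = (1/(26657 + 48558) + sqrt(-35 - 34))/(-45494 - 27156) = (1/75215 + sqrt(-69))/(-72650) = (1/75215 + I*sqrt(69))*(-1/72650) = -1/5464369750 - I*sqrt(69)/72650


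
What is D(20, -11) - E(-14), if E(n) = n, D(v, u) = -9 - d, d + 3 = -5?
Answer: 13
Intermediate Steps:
d = -8 (d = -3 - 5 = -8)
D(v, u) = -1 (D(v, u) = -9 - 1*(-8) = -9 + 8 = -1)
D(20, -11) - E(-14) = -1 - 1*(-14) = -1 + 14 = 13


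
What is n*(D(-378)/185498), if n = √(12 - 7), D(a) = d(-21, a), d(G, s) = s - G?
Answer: -357*√5/185498 ≈ -0.0043034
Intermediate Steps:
D(a) = 21 + a (D(a) = a - 1*(-21) = a + 21 = 21 + a)
n = √5 ≈ 2.2361
n*(D(-378)/185498) = √5*((21 - 378)/185498) = √5*(-357*1/185498) = √5*(-357/185498) = -357*√5/185498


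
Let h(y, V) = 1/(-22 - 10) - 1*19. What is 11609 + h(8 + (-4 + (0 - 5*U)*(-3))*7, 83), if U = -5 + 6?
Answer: 370879/32 ≈ 11590.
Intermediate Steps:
U = 1
h(y, V) = -609/32 (h(y, V) = 1/(-32) - 19 = -1/32 - 19 = -609/32)
11609 + h(8 + (-4 + (0 - 5*U)*(-3))*7, 83) = 11609 - 609/32 = 370879/32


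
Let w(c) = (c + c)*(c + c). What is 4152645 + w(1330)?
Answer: 11228245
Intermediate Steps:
w(c) = 4*c**2 (w(c) = (2*c)*(2*c) = 4*c**2)
4152645 + w(1330) = 4152645 + 4*1330**2 = 4152645 + 4*1768900 = 4152645 + 7075600 = 11228245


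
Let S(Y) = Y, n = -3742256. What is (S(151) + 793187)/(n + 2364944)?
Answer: -132223/229552 ≈ -0.57600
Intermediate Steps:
(S(151) + 793187)/(n + 2364944) = (151 + 793187)/(-3742256 + 2364944) = 793338/(-1377312) = 793338*(-1/1377312) = -132223/229552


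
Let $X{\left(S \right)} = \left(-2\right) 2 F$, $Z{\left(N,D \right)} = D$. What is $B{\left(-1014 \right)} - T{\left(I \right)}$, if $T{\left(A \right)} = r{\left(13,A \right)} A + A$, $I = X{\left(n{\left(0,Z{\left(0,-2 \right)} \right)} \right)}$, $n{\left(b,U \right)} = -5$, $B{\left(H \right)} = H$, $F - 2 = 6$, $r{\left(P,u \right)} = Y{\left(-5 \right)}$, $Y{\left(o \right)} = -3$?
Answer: $-1078$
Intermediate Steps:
$r{\left(P,u \right)} = -3$
$F = 8$ ($F = 2 + 6 = 8$)
$X{\left(S \right)} = -32$ ($X{\left(S \right)} = \left(-2\right) 2 \cdot 8 = \left(-4\right) 8 = -32$)
$I = -32$
$T{\left(A \right)} = - 2 A$ ($T{\left(A \right)} = - 3 A + A = - 2 A$)
$B{\left(-1014 \right)} - T{\left(I \right)} = -1014 - \left(-2\right) \left(-32\right) = -1014 - 64 = -1078$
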